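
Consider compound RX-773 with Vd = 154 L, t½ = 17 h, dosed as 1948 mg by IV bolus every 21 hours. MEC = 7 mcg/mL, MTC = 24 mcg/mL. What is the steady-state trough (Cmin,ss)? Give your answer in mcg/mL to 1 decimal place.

τ/t½ = 21/17 ≈ 1.2353, so fraction remaining f = (1/2)^(21/17) ≈ 0.4248.
Accumulation ratio R = 1/(1 − f) ≈ 1/0.5752 ≈ 1.7385.
Single-dose peak C₀ = D/Vd = 1948/154 ≈ 12.649 mcg/mL.
Cmax,ss = C₀/(1 − f) ≈ 12.649/0.5752 ≈ 21.991 mcg/mL.
One interval later, Cmin,ss = Cmax,ss·e^(−kτ) ≈ 21.991 × 0.4248 ≈ 9.342 mcg/mL.
Trough 9.3 mcg/mL vs MEC 7 mcg/mL: adequate.

9.3 mcg/mL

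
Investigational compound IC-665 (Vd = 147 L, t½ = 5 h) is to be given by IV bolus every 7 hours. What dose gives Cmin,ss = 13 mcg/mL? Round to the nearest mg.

τ/t½ = 7/5 ≈ 1.4, so f = (1/2)^(7/5) ≈ 0.378929.
Cmin,ss = (D/Vd)·f/(1−f), so D = Cmin,ss·Vd·(1−f)/f.
D = 13 × 147 × (1−f)/f ≈ 13 × 147 × 1.63902 ≈ 3132.17 mg.

3132 mg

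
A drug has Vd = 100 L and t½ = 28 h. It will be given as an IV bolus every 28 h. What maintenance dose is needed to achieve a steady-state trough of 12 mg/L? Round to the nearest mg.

1200 mg

τ/t½ = 28/28 ≈ 1, so f = (1/2)^(28/28) ≈ 0.500000.
Cmin,ss = (D/Vd)·f/(1−f), so D = Cmin,ss·Vd·(1−f)/f.
D = 12 × 100 × (1−f)/f ≈ 12 × 100 × 1.00000 ≈ 1200.00 mg.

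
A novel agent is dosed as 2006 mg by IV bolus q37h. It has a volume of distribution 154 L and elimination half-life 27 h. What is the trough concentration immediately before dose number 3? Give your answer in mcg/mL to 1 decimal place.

f = (1/2)^(τ/t½) = (1/2)^(37/27) ≈ 0.3868.
C₀ = D/Vd = 2006/154 ≈ 13.026 mcg/mL.
Before the 3rd dose, 2 doses have been given. Superposition: Cmin = C₀·(f + f²).
≈ 13.026 × (0.3868 + 0.1496) ≈ 13.026 × 0.5364 ≈ 6.987 mcg/mL.

7.0 mcg/mL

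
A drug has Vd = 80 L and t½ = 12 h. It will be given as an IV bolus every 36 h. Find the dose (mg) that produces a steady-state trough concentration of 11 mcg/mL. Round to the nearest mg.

6160 mg

τ/t½ = 36/12 ≈ 3, so f = (1/2)^(36/12) ≈ 0.125000.
Cmin,ss = (D/Vd)·f/(1−f), so D = Cmin,ss·Vd·(1−f)/f.
D = 11 × 80 × (1−f)/f ≈ 11 × 80 × 7.00000 ≈ 6160.00 mg.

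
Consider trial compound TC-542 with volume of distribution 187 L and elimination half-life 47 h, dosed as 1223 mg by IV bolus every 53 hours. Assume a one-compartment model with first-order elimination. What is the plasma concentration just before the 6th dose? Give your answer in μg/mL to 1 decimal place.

5.4 μg/mL

f = (1/2)^(τ/t½) = (1/2)^(53/47) ≈ 0.4577.
C₀ = D/Vd = 1223/187 ≈ 6.540 μg/mL.
Before the 6th dose, 5 doses have been given. Superposition: Cmin = C₀·(f + f² + … + f^5).
≈ 6.540 × (0.4577 + 0.2095 + 0.0959 + 0.0439 + 0.0201) ≈ 6.540 × 0.8271 ≈ 5.409 μg/mL.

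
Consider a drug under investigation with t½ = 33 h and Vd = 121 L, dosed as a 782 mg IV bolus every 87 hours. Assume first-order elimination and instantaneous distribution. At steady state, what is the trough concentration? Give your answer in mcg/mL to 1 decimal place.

τ/t½ = 87/33 ≈ 2.6364, so fraction remaining f = (1/2)^(87/33) ≈ 0.1608.
At steady state, accumulation factor R = 1/(1 − e^(−kτ)) ≈ 1.1916.
Each bolus raises the concentration by D/Vd = 782/121 ≈ 6.463 mcg/mL.
Cmax,ss = C₀/(1 − f) ≈ 6.463/0.8392 ≈ 7.701 mcg/mL.
Steady-state trough Cmin,ss = Cmax,ss·f ≈ 7.701 × 0.1608 ≈ 1.238 mcg/mL.

1.2 mcg/mL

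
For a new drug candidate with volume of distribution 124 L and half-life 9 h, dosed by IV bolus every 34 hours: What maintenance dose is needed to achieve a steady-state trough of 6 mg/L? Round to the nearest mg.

τ/t½ = 34/9 ≈ 3.7778, so f = (1/2)^(34/9) ≈ 0.072908.
Cmin,ss = (D/Vd)·f/(1−f), so D = Cmin,ss·Vd·(1−f)/f.
D = 6 × 124 × (1−f)/f ≈ 6 × 124 × 12.71592 ≈ 9460.64 mg.

9461 mg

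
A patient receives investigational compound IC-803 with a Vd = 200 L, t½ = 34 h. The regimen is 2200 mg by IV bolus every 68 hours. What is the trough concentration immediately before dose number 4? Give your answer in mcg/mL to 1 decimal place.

f = (1/2)^(τ/t½) = (1/2)^(68/34) ≈ 0.2500.
C₀ = D/Vd = 2200/200 ≈ 11.000 mcg/mL.
Before the 4th dose, 3 doses have been given. Superposition: Cmin = C₀·(f + f² + … + f^3).
≈ 11.000 × (0.2500 + 0.0625 + 0.0156) ≈ 11.000 × 0.3281 ≈ 3.609 mcg/mL.

3.6 mcg/mL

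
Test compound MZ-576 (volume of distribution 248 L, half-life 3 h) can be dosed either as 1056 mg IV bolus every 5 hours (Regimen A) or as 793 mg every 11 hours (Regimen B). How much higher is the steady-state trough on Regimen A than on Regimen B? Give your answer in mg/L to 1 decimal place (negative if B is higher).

Regimen A: f = (1/2)^(5/3) ≈ 0.3150; Cmin,ss = (1056/248)·f/(1−f) ≈ 1.958 mg/L.
Regimen B: f = (1/2)^(11/3) ≈ 0.0787; Cmin,ss = (793/248)·f/(1−f) ≈ 0.273 mg/L.
Difference ≈ 1.958 − 0.273 ≈ 1.685 mg/L.

1.7 mg/L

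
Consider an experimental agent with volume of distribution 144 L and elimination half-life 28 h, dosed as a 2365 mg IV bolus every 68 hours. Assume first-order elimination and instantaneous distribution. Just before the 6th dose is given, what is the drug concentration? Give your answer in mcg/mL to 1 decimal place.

3.7 mcg/mL

f = (1/2)^(τ/t½) = (1/2)^(68/28) ≈ 0.1857.
C₀ = D/Vd = 2365/144 ≈ 16.424 mcg/mL.
Before the 6th dose, 5 doses have been given. Superposition: Cmin = C₀·(f + f² + … + f^5).
≈ 16.424 × (0.1857 + 0.0345 + 0.0064 + 0.0012 + 0.0002) ≈ 16.424 × 0.2280 ≈ 3.745 mcg/mL.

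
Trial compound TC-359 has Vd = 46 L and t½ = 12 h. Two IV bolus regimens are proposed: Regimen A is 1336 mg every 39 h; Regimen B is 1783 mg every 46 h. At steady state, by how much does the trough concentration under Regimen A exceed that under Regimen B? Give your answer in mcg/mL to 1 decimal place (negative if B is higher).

Regimen A: f = (1/2)^(39/12) ≈ 0.1051; Cmin,ss = (1336/46)·f/(1−f) ≈ 3.411 mcg/mL.
Regimen B: f = (1/2)^(46/12) ≈ 0.0702; Cmin,ss = (1783/46)·f/(1−f) ≈ 2.926 mcg/mL.
Difference ≈ 3.411 − 2.926 ≈ 0.485 mcg/mL.

0.5 mcg/mL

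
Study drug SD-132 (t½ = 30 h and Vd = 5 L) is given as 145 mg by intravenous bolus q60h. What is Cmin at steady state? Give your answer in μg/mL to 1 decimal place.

9.7 μg/mL

The dosing interval is 2 half-lives, so f = 2^(−2) = 0.25.
At steady state, R = 1/(1 − 0.25) = 4/3.
Single-dose peak C₀ = D/Vd = 145/5 = 29 μg/mL.
Steady-state peak Cmax,ss = C₀·R = 29 × 4/3 ≈ 38.667 μg/mL.
Steady-state trough Cmin,ss = Cmax,ss·f ≈ 38.667 × 0.25 ≈ 9.667 μg/mL.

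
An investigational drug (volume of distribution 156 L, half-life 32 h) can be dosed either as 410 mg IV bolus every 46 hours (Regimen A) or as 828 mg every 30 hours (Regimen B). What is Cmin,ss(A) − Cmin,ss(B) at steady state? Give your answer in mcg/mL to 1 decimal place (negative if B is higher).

Regimen A: f = (1/2)^(46/32) ≈ 0.3692; Cmin,ss = (410/156)·f/(1−f) ≈ 1.538 mcg/mL.
Regimen B: f = (1/2)^(30/32) ≈ 0.5221; Cmin,ss = (828/156)·f/(1−f) ≈ 5.799 mcg/mL.
Difference ≈ 1.538 − 5.799 ≈ -4.261 mcg/mL.

-4.3 mcg/mL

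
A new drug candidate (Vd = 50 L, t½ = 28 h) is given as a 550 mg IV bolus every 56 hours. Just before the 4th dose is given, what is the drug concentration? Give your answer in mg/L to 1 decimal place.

3.6 mg/L

f = (1/2)^(τ/t½) = (1/2)^(56/28) ≈ 0.2500.
C₀ = D/Vd = 550/50 ≈ 11.000 mg/L.
Before the 4th dose, 3 doses have been given. Superposition: Cmin = C₀·(f + f² + … + f^3).
≈ 11.000 × (0.2500 + 0.0625 + 0.0156) ≈ 11.000 × 0.3281 ≈ 3.609 mg/L.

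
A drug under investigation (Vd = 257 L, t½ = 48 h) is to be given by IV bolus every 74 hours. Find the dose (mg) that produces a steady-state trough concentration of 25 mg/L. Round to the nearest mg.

τ/t½ = 74/48 ≈ 1.5417, so f = (1/2)^(74/48) ≈ 0.343488.
Cmin,ss = (D/Vd)·f/(1−f), so D = Cmin,ss·Vd·(1−f)/f.
D = 25 × 257 × (1−f)/f ≈ 25 × 257 × 1.91131 ≈ 12280.17 mg.

12280 mg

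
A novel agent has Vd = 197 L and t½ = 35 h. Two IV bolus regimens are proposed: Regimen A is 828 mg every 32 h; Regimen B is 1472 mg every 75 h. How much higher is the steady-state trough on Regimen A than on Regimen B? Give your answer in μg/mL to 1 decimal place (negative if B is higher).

Regimen A: f = (1/2)^(32/35) ≈ 0.5306; Cmin,ss = (828/197)·f/(1−f) ≈ 4.751 μg/mL.
Regimen B: f = (1/2)^(75/35) ≈ 0.2264; Cmin,ss = (1472/197)·f/(1−f) ≈ 2.187 μg/mL.
Difference ≈ 4.751 − 2.187 ≈ 2.564 μg/mL.

2.6 μg/mL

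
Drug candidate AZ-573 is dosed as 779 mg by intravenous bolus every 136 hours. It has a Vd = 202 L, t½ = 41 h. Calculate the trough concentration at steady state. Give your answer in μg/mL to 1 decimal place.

0.4 μg/mL

Over one 136-h interval, 136/41 ≈ 3.3171 half-lives elapse, leaving f ≈ 0.1003 of each dose.
Accumulation ratio R = 1/(1 − f) ≈ 1/0.8997 ≈ 1.1115.
Each bolus raises the concentration by D/Vd = 779/202 ≈ 3.856 μg/mL.
Steady-state peak Cmax,ss = C₀·R ≈ 3.856 × 1.1115 ≈ 4.286 μg/mL.
One interval later, Cmin,ss = Cmax,ss·e^(−kτ) ≈ 4.286 × 0.1003 ≈ 0.430 μg/mL.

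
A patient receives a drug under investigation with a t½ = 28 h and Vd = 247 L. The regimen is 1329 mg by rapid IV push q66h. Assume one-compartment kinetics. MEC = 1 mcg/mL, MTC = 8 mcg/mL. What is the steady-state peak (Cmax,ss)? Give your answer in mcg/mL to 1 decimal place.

6.7 mcg/mL

k = ln2/t½ = ln2/28 ≈ 0.024755 h⁻¹; fraction remaining f = e^(−kτ) = e^(−0.024755×66) ≈ 0.1952.
Accumulation ratio R = 1/(1 − f) ≈ 1/0.8048 ≈ 1.2425.
Single-dose peak C₀ = D/Vd = 1329/247 ≈ 5.381 mcg/mL.
Steady-state peak Cmax,ss = C₀·R ≈ 5.381 × 1.2425 ≈ 6.686 mcg/mL.
Peak 6.7 mcg/mL vs MTC 8 mcg/mL: below toxic threshold.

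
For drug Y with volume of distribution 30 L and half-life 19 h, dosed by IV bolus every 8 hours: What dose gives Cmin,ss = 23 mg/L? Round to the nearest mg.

234 mg

τ/t½ = 8/19 ≈ 0.42105, so f = (1/2)^(8/19) ≈ 0.746879.
Cmin,ss = (D/Vd)·f/(1−f), so D = Cmin,ss·Vd·(1−f)/f.
D = 23 × 30 × (1−f)/f ≈ 23 × 30 × 0.33890 ≈ 233.84 mg.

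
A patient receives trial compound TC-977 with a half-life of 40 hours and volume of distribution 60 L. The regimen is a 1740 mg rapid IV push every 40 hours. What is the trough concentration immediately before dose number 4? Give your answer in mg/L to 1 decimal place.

f = (1/2)^(τ/t½) = (1/2)^(40/40) ≈ 0.5000.
C₀ = D/Vd = 1740/60 ≈ 29.000 mg/L.
Before the 4th dose, 3 doses have been given. Superposition: Cmin = C₀·(f + f² + … + f^3).
≈ 29.000 × (0.5000 + 0.2500 + 0.1250) ≈ 29.000 × 0.8750 ≈ 25.375 mg/L.

25.4 mg/L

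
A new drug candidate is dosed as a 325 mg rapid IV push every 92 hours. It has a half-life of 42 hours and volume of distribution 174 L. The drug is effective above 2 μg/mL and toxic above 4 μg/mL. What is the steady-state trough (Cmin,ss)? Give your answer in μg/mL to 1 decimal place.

Over one 92-h interval, 92/42 ≈ 2.1905 half-lives elapse, leaving f ≈ 0.2191 of each dose.
At steady state, accumulation factor R = 1/(1 − e^(−kτ)) ≈ 1.2806.
Each bolus raises the concentration by D/Vd = 325/174 ≈ 1.868 μg/mL.
Cmax,ss = C₀/(1 − f) ≈ 1.868/0.7809 ≈ 2.392 μg/mL.
One interval later, Cmin,ss = Cmax,ss·e^(−kτ) ≈ 2.392 × 0.2191 ≈ 0.524 μg/mL.
Trough 0.5 μg/mL vs MEC 2 μg/mL: subtherapeutic.

0.5 μg/mL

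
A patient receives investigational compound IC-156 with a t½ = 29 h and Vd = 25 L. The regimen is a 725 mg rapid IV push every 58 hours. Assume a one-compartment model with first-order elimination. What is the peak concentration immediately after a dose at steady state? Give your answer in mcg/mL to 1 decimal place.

τ = 58 h = 2 half-lives, so f = (1/2)^2 = 0.25.
Accumulation ratio R = 1/(1 − f) = 1/0.75 = 4/3.
Single-dose peak C₀ = D/Vd = 725/25 = 29 mcg/mL.
Steady-state peak Cmax,ss = C₀·R = 29 × 4/3 ≈ 38.667 mcg/mL.

38.7 mcg/mL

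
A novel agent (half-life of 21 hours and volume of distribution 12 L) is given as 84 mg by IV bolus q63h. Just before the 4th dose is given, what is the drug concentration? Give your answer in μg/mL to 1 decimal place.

1.0 μg/mL

f = (1/2)^(τ/t½) = (1/2)^(63/21) ≈ 0.1250.
C₀ = D/Vd = 84/12 ≈ 7.000 μg/mL.
Before the 4th dose, 3 doses have been given. Superposition: Cmin = C₀·(f + f² + … + f^3).
≈ 7.000 × (0.1250 + 0.0156 + 0.0020) ≈ 7.000 × 0.1426 ≈ 0.998 μg/mL.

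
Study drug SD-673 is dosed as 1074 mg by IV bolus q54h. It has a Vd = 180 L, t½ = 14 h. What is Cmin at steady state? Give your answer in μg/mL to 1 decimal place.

Over one 54-h interval, 54/14 ≈ 3.8571 half-lives elapse, leaving f ≈ 0.0690 of each dose.
Each bolus raises the concentration by D/Vd = 1074/180 ≈ 5.967 μg/mL.
Steady-state trough Cmin,ss = C₀·f/(1−f) ≈ 5.967 × 0.0690/0.9310 ≈ 0.442 μg/mL.

0.4 μg/mL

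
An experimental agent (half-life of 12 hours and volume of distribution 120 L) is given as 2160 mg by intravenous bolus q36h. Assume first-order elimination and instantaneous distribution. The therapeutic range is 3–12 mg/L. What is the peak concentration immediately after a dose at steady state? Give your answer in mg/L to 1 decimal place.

τ = 36 h = 3 half-lives, so f = (1/2)^3 = 0.125.
At steady state, R = 1/(1 − 0.125) = 8/7.
Single-dose peak C₀ = D/Vd = 2160/120 = 18 mg/L.
Steady-state peak Cmax,ss = C₀·R = 18 × 8/7 ≈ 20.571 mg/L.
Peak 20.6 mg/L vs MTC 12 mg/L: exceeds toxic threshold.

20.6 mg/L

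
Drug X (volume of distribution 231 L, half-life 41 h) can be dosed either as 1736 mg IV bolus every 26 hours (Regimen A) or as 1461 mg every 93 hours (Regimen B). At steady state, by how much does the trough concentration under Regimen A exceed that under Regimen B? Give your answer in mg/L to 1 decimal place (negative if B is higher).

12.0 mg/L

Regimen A: f = (1/2)^(26/41) ≈ 0.6443; Cmin,ss = (1736/231)·f/(1−f) ≈ 13.613 mg/L.
Regimen B: f = (1/2)^(93/41) ≈ 0.2076; Cmin,ss = (1461/231)·f/(1−f) ≈ 1.657 mg/L.
Difference ≈ 13.613 − 1.657 ≈ 11.956 mg/L.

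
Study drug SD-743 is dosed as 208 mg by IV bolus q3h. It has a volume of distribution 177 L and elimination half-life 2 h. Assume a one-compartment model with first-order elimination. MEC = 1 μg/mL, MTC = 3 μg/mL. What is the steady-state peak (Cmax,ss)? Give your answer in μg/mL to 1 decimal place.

Over one 3-h interval, 3/2 ≈ 1.5 half-lives elapse, leaving f ≈ 0.3536 of each dose.
Accumulation ratio R = 1/(1 − f) ≈ 1/0.6464 ≈ 1.5470.
Each bolus raises the concentration by D/Vd = 208/177 ≈ 1.175 μg/mL.
Steady-state peak Cmax,ss = C₀·R ≈ 1.175 × 1.5470 ≈ 1.818 μg/mL.
Peak 1.8 μg/mL vs MTC 3 μg/mL: below toxic threshold.

1.8 μg/mL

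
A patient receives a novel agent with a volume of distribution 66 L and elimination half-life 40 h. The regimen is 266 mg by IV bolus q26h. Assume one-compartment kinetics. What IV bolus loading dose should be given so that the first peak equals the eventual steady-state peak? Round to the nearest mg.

733 mg

f = (1/2)^(26/40) ≈ 0.637280; accumulation ratio R = 1/(1−f) ≈ 2.75695.
Loading dose to hit Cmax,ss on first dose: D_load = D_maint·R ≈ 266 × 2.75695 ≈ 733.35 mg.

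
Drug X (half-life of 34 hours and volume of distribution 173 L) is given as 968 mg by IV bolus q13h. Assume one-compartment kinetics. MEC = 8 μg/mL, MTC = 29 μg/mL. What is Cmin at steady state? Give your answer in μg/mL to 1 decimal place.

τ/t½ = 13/34 ≈ 0.38235, so fraction remaining f = (1/2)^(13/34) ≈ 0.7672.
Each bolus raises the concentration by D/Vd = 968/173 ≈ 5.595 μg/mL.
Steady-state trough Cmin,ss = C₀·f/(1−f) ≈ 5.595 × 0.7672/0.2328 ≈ 18.439 μg/mL.
Trough 18.4 μg/mL vs MEC 8 μg/mL: adequate.

18.4 μg/mL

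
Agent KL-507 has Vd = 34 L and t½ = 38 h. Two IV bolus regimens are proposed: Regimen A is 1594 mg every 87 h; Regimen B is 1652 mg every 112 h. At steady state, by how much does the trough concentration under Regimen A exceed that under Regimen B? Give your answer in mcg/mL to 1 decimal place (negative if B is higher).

Regimen A: f = (1/2)^(87/38) ≈ 0.2046; Cmin,ss = (1594/34)·f/(1−f) ≈ 12.060 mcg/mL.
Regimen B: f = (1/2)^(112/38) ≈ 0.1296; Cmin,ss = (1652/34)·f/(1−f) ≈ 7.235 mcg/mL.
Difference ≈ 12.060 − 7.235 ≈ 4.825 mcg/mL.

4.8 mcg/mL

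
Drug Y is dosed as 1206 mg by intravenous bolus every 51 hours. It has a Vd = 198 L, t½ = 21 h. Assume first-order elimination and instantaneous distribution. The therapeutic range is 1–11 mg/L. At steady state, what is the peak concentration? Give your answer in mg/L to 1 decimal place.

7.5 mg/L

k = ln2/t½ = ln2/21 ≈ 0.033007 h⁻¹; fraction remaining f = e^(−kτ) = e^(−0.033007×51) ≈ 0.1857.
At steady state, accumulation factor R = 1/(1 − e^(−kτ)) ≈ 1.2280.
Single-dose peak C₀ = D/Vd = 1206/198 ≈ 6.091 mg/L.
Steady-state peak Cmax,ss = C₀·R ≈ 6.091 × 1.2280 ≈ 7.480 mg/L.
Peak 7.5 mg/L vs MTC 11 mg/L: below toxic threshold.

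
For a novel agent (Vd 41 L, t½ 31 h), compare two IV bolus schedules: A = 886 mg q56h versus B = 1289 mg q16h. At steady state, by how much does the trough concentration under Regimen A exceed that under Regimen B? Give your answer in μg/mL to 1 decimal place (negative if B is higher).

Regimen A: f = (1/2)^(56/31) ≈ 0.2859; Cmin,ss = (886/41)·f/(1−f) ≈ 8.652 μg/mL.
Regimen B: f = (1/2)^(16/31) ≈ 0.6992; Cmin,ss = (1289/41)·f/(1−f) ≈ 73.079 μg/mL.
Difference ≈ 8.652 − 73.079 ≈ -64.427 μg/mL.

-64.4 μg/mL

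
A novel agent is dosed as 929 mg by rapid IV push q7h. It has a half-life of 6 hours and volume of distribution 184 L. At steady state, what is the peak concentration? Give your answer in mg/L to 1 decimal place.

9.1 mg/L

k = ln2/t½ = ln2/6 ≈ 0.115525 h⁻¹; fraction remaining f = e^(−kτ) = e^(−0.115525×7) ≈ 0.4454.
At steady state, accumulation factor R = 1/(1 − e^(−kτ)) ≈ 1.8031.
Single-dose peak C₀ = D/Vd = 929/184 ≈ 5.049 mg/L.
Steady-state peak Cmax,ss = C₀·R ≈ 5.049 × 1.8031 ≈ 9.104 mg/L.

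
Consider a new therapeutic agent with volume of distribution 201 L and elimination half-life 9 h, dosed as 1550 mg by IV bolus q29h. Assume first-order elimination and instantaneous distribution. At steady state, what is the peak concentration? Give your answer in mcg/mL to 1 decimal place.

8.6 mcg/mL

k = ln2/t½ = ln2/9 ≈ 0.077016 h⁻¹; fraction remaining f = e^(−kτ) = e^(−0.077016×29) ≈ 0.1072.
At steady state, accumulation factor R = 1/(1 − e^(−kτ)) ≈ 1.1201.
Each bolus raises the concentration by D/Vd = 1550/201 ≈ 7.711 mcg/mL.
Cmax,ss = C₀/(1 − f) ≈ 7.711/0.8928 ≈ 8.637 mcg/mL.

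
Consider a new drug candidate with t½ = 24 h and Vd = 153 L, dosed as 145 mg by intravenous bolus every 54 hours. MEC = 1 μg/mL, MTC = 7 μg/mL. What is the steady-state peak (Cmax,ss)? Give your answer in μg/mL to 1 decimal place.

1.2 μg/mL

Over one 54-h interval, 54/24 ≈ 2.25 half-lives elapse, leaving f ≈ 0.2102 of each dose.
Accumulation ratio R = 1/(1 − f) ≈ 1/0.7898 ≈ 1.2661.
Single-dose peak C₀ = D/Vd = 145/153 ≈ 0.948 μg/mL.
Steady-state peak Cmax,ss = C₀·R ≈ 0.948 × 1.2661 ≈ 1.200 μg/mL.
Peak 1.2 μg/mL vs MTC 7 μg/mL: below toxic threshold.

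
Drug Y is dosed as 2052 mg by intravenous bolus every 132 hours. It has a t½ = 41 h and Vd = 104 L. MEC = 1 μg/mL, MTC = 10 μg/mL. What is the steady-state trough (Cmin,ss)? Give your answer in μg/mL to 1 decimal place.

2.4 μg/mL

Over one 132-h interval, 132/41 ≈ 3.2195 half-lives elapse, leaving f ≈ 0.1074 of each dose.
Each bolus raises the concentration by D/Vd = 2052/104 ≈ 19.731 μg/mL.
Steady-state trough Cmin,ss = C₀·f/(1−f) ≈ 19.731 × 0.1074/0.8926 ≈ 2.374 μg/mL.
Trough 2.4 μg/mL vs MEC 1 μg/mL: adequate.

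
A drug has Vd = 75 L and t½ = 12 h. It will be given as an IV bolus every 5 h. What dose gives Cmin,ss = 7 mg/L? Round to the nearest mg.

176 mg

τ/t½ = 5/12 ≈ 0.41667, so f = (1/2)^(5/12) ≈ 0.749154.
Cmin,ss = (D/Vd)·f/(1−f), so D = Cmin,ss·Vd·(1−f)/f.
D = 7 × 75 × (1−f)/f ≈ 7 × 75 × 0.33484 ≈ 175.79 mg.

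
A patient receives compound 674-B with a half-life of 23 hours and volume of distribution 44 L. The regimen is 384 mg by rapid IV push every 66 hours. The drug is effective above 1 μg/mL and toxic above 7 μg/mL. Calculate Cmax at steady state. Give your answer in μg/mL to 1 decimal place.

Over one 66-h interval, 66/23 ≈ 2.8696 half-lives elapse, leaving f ≈ 0.1368 of each dose.
At steady state, accumulation factor R = 1/(1 − e^(−kτ)) ≈ 1.1585.
Single-dose peak C₀ = D/Vd = 384/44 ≈ 8.727 μg/mL.
Steady-state peak Cmax,ss = C₀·R ≈ 8.727 × 1.1585 ≈ 10.110 μg/mL.
Peak 10.1 μg/mL vs MTC 7 μg/mL: exceeds toxic threshold.

10.1 μg/mL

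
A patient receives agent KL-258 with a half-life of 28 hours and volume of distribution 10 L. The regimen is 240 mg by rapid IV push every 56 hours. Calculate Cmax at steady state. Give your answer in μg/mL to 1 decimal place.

τ = 56 h = 2 half-lives, so f = (1/2)^2 = 0.25.
At steady state, R = 1/(1 − 0.25) = 4/3.
Single-dose peak C₀ = D/Vd = 240/10 = 24 μg/mL.
Steady-state peak Cmax,ss = C₀·R = 24 × 4/3 ≈ 32.000 μg/mL.

32.0 μg/mL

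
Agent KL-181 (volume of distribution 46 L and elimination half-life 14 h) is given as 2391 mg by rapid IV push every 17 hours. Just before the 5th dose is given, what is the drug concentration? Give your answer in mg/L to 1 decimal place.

f = (1/2)^(τ/t½) = (1/2)^(17/14) ≈ 0.4310.
C₀ = D/Vd = 2391/46 ≈ 51.978 mg/L.
Before the 5th dose, 4 doses have been given. Superposition: Cmin = C₀·(f + f² + … + f^4).
≈ 51.978 × (0.4310 + 0.1858 + 0.0801 + 0.0345) ≈ 51.978 × 0.7314 ≈ 38.017 mg/L.

38.0 mg/L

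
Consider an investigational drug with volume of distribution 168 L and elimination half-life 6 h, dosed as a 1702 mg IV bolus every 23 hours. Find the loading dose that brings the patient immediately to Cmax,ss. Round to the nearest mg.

1830 mg

f = (1/2)^(23/6) ≈ 0.070154; accumulation ratio R = 1/(1−f) ≈ 1.07545.
Loading dose to hit Cmax,ss on first dose: D_load = D_maint·R ≈ 1702 × 1.07545 ≈ 1830.42 mg.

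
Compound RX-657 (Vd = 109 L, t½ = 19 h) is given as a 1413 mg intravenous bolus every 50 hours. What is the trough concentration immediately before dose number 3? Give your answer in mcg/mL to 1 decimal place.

2.4 mcg/mL

f = (1/2)^(τ/t½) = (1/2)^(50/19) ≈ 0.1614.
C₀ = D/Vd = 1413/109 ≈ 12.963 mcg/mL.
Before the 3rd dose, 2 doses have been given. Superposition: Cmin = C₀·(f + f²).
≈ 12.963 × (0.1614 + 0.0260) ≈ 12.963 × 0.1874 ≈ 2.429 mcg/mL.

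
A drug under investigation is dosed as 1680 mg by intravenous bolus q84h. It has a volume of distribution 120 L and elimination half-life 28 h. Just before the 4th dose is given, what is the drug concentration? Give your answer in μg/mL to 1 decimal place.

2.0 μg/mL

f = (1/2)^(τ/t½) = (1/2)^(84/28) ≈ 0.1250.
C₀ = D/Vd = 1680/120 ≈ 14.000 μg/mL.
Before the 4th dose, 3 doses have been given. Superposition: Cmin = C₀·(f + f² + … + f^3).
≈ 14.000 × (0.1250 + 0.0156 + 0.0020) ≈ 14.000 × 0.1426 ≈ 1.996 μg/mL.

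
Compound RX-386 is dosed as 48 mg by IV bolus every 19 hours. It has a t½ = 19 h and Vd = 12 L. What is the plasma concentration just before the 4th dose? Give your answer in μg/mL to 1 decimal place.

f = (1/2)^(τ/t½) = (1/2)^(19/19) ≈ 0.5000.
C₀ = D/Vd = 48/12 ≈ 4.000 μg/mL.
Before the 4th dose, 3 doses have been given. Superposition: Cmin = C₀·(f + f² + … + f^3).
≈ 4.000 × (0.5000 + 0.2500 + 0.1250) ≈ 4.000 × 0.8750 ≈ 3.500 μg/mL.

3.5 μg/mL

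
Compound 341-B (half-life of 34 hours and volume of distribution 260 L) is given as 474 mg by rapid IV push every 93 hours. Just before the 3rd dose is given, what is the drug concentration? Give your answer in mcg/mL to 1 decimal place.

f = (1/2)^(τ/t½) = (1/2)^(93/34) ≈ 0.1502.
C₀ = D/Vd = 474/260 ≈ 1.823 mcg/mL.
Before the 3rd dose, 2 doses have been given. Superposition: Cmin = C₀·(f + f²).
≈ 1.823 × (0.1502 + 0.0226) ≈ 1.823 × 0.1728 ≈ 0.315 mcg/mL.

0.3 mcg/mL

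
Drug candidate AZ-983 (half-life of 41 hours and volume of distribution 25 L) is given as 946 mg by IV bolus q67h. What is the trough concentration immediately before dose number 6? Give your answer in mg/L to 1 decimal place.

f = (1/2)^(τ/t½) = (1/2)^(67/41) ≈ 0.3222.
C₀ = D/Vd = 946/25 ≈ 37.840 mg/L.
Before the 6th dose, 5 doses have been given. Superposition: Cmin = C₀·(f + f² + … + f^5).
≈ 37.840 × (0.3222 + 0.1038 + 0.0334 + 0.0108 + 0.0035) ≈ 37.840 × 0.4737 ≈ 17.925 mg/L.

17.9 mg/L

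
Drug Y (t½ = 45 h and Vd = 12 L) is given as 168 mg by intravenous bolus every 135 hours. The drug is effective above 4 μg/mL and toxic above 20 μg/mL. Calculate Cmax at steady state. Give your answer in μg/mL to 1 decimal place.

16.0 μg/mL

The dosing interval is 3 half-lives, so f = 2^(−3) = 0.125.
Accumulation ratio R = 1/(1 − f) = 1/0.875 = 8/7.
Single-dose peak C₀ = D/Vd = 168/12 = 14 μg/mL.
Steady-state peak Cmax,ss = C₀·R = 14 × 8/7 ≈ 16.000 μg/mL.
Peak 16.0 μg/mL vs MTC 20 μg/mL: below toxic threshold.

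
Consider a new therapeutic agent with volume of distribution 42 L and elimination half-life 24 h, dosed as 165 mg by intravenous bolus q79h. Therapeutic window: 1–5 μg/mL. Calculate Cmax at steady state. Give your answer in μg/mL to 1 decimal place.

4.4 μg/mL

τ/t½ = 79/24 ≈ 3.2917, so fraction remaining f = (1/2)^(79/24) ≈ 0.1021.
Accumulation ratio R = 1/(1 − f) ≈ 1/0.8979 ≈ 1.1137.
Single-dose peak C₀ = D/Vd = 165/42 ≈ 3.929 μg/mL.
Cmax,ss = C₀/(1 − f) ≈ 3.929/0.8979 ≈ 4.376 μg/mL.
Peak 4.4 μg/mL vs MTC 5 μg/mL: below toxic threshold.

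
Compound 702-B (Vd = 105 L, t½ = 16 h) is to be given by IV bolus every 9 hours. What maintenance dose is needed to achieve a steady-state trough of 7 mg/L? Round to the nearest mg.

τ/t½ = 9/16 ≈ 0.5625, so f = (1/2)^(9/16) ≈ 0.677128.
Cmin,ss = (D/Vd)·f/(1−f), so D = Cmin,ss·Vd·(1−f)/f.
D = 7 × 105 × (1−f)/f ≈ 7 × 105 × 0.47683 ≈ 350.47 mg.

350 mg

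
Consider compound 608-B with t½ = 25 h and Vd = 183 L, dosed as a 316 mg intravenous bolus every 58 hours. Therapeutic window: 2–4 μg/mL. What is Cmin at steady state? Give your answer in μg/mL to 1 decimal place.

0.4 μg/mL

k = ln2/t½ = ln2/25 ≈ 0.027726 h⁻¹; fraction remaining f = e^(−kτ) = e^(−0.027726×58) ≈ 0.2003.
Each bolus raises the concentration by D/Vd = 316/183 ≈ 1.727 μg/mL.
Steady-state trough Cmin,ss = C₀·f/(1−f) ≈ 1.727 × 0.2003/0.7997 ≈ 0.433 μg/mL.
Trough 0.4 μg/mL vs MEC 2 μg/mL: subtherapeutic.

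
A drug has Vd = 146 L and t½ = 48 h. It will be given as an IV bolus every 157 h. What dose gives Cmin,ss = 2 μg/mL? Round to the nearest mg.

2526 mg

τ/t½ = 157/48 ≈ 3.2708, so f = (1/2)^(157/48) ≈ 0.103605.
Cmin,ss = (D/Vd)·f/(1−f), so D = Cmin,ss·Vd·(1−f)/f.
D = 2 × 146 × (1−f)/f ≈ 2 × 146 × 8.65204 ≈ 2526.40 mg.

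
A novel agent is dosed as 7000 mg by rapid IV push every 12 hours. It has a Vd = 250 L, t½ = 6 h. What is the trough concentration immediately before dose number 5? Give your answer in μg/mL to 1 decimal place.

f = (1/2)^(τ/t½) = (1/2)^(12/6) ≈ 0.2500.
C₀ = D/Vd = 7000/250 ≈ 28.000 μg/mL.
Before the 5th dose, 4 doses have been given. Superposition: Cmin = C₀·(f + f² + … + f^4).
≈ 28.000 × (0.2500 + 0.0625 + 0.0156 + 0.0039) ≈ 28.000 × 0.3320 ≈ 9.296 μg/mL.

9.3 μg/mL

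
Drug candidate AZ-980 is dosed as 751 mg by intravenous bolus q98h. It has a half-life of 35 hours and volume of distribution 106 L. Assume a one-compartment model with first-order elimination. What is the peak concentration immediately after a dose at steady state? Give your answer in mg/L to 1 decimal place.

8.3 mg/L

Over one 98-h interval, 98/35 ≈ 2.8 half-lives elapse, leaving f ≈ 0.1436 of each dose.
At steady state, accumulation factor R = 1/(1 − e^(−kτ)) ≈ 1.1677.
Single-dose peak C₀ = D/Vd = 751/106 ≈ 7.085 mg/L.
Steady-state peak Cmax,ss = C₀·R ≈ 7.085 × 1.1677 ≈ 8.273 mg/L.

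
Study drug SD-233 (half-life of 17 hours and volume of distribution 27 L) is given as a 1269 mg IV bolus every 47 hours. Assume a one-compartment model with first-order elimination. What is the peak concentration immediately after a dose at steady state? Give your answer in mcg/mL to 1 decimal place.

55.1 mcg/mL

k = ln2/t½ = ln2/17 ≈ 0.040773 h⁻¹; fraction remaining f = e^(−kτ) = e^(−0.040773×47) ≈ 0.1471.
Accumulation ratio R = 1/(1 − f) ≈ 1/0.8529 ≈ 1.1725.
Single-dose peak C₀ = D/Vd = 1269/27 ≈ 47.000 mcg/mL.
Cmax,ss = C₀/(1 − f) ≈ 47.000/0.8529 ≈ 55.106 mcg/mL.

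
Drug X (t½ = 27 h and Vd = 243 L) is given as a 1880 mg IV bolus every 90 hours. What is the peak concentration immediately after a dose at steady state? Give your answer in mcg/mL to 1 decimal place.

k = ln2/t½ = ln2/27 ≈ 0.025672 h⁻¹; fraction remaining f = e^(−kτ) = e^(−0.025672×90) ≈ 0.0992.
Accumulation ratio R = 1/(1 − f) ≈ 1/0.9008 ≈ 1.1101.
Single-dose peak C₀ = D/Vd = 1880/243 ≈ 7.737 mcg/mL.
Steady-state peak Cmax,ss = C₀·R ≈ 7.737 × 1.1101 ≈ 8.589 mcg/mL.

8.6 mcg/mL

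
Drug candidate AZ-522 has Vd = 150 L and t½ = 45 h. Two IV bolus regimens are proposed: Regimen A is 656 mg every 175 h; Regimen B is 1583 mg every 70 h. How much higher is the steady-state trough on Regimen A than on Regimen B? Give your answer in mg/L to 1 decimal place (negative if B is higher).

Regimen A: f = (1/2)^(175/45) ≈ 0.0675; Cmin,ss = (656/150)·f/(1−f) ≈ 0.317 mg/L.
Regimen B: f = (1/2)^(70/45) ≈ 0.3402; Cmin,ss = (1583/150)·f/(1−f) ≈ 5.441 mg/L.
Difference ≈ 0.317 − 5.441 ≈ -5.124 mg/L.

-5.1 mg/L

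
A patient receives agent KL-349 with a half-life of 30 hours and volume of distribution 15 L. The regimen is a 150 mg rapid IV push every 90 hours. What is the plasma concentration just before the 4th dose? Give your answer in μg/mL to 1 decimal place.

1.4 μg/mL

f = (1/2)^(τ/t½) = (1/2)^(90/30) ≈ 0.1250.
C₀ = D/Vd = 150/15 ≈ 10.000 μg/mL.
Before the 4th dose, 3 doses have been given. Superposition: Cmin = C₀·(f + f² + … + f^3).
≈ 10.000 × (0.1250 + 0.0156 + 0.0020) ≈ 10.000 × 0.1426 ≈ 1.426 μg/mL.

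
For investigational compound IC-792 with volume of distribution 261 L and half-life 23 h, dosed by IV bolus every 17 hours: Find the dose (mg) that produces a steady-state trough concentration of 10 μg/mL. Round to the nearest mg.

1747 mg

τ/t½ = 17/23 ≈ 0.73913, so f = (1/2)^(17/23) ≈ 0.599100.
Cmin,ss = (D/Vd)·f/(1−f), so D = Cmin,ss·Vd·(1−f)/f.
D = 10 × 261 × (1−f)/f ≈ 10 × 261 × 0.66917 ≈ 1746.53 mg.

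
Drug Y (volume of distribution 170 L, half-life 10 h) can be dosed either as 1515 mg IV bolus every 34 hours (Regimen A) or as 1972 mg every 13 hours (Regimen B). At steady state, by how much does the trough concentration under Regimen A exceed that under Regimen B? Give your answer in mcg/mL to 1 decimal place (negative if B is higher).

Regimen A: f = (1/2)^(34/10) ≈ 0.0947; Cmin,ss = (1515/170)·f/(1−f) ≈ 0.932 mcg/mL.
Regimen B: f = (1/2)^(13/10) ≈ 0.4061; Cmin,ss = (1972/170)·f/(1−f) ≈ 7.932 mcg/mL.
Difference ≈ 0.932 − 7.932 ≈ -7.000 mcg/mL.

-7.0 mcg/mL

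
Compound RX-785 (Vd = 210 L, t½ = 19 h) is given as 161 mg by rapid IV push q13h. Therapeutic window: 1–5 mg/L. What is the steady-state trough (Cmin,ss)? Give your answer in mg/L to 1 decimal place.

k = ln2/t½ = ln2/19 ≈ 0.036481 h⁻¹; fraction remaining f = e^(−kτ) = e^(−0.036481×13) ≈ 0.6223.
At steady state, accumulation factor R = 1/(1 − e^(−kτ)) ≈ 2.6476.
Single-dose peak C₀ = D/Vd = 161/210 ≈ 0.767 mg/L.
Steady-state peak Cmax,ss = C₀·R ≈ 0.767 × 2.6476 ≈ 2.031 mg/L.
Steady-state trough Cmin,ss = Cmax,ss·f ≈ 2.031 × 0.6223 ≈ 1.264 mg/L.
Trough 1.3 mg/L vs MEC 1 mg/L: adequate.

1.3 mg/L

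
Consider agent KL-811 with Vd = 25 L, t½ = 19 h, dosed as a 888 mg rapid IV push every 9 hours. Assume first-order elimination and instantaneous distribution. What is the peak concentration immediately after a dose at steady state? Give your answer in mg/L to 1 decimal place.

Over one 9-h interval, 9/19 ≈ 0.47368 half-lives elapse, leaving f ≈ 0.7201 of each dose.
At steady state, accumulation factor R = 1/(1 − e^(−kτ)) ≈ 3.5727.
Each bolus raises the concentration by D/Vd = 888/25 ≈ 35.520 mg/L.
Steady-state peak Cmax,ss = C₀·R ≈ 35.520 × 3.5727 ≈ 126.902 mg/L.

126.9 mg/L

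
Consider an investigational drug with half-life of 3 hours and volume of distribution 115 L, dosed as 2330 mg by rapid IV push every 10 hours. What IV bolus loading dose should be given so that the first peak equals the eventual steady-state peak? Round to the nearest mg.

2587 mg

f = (1/2)^(10/3) ≈ 0.099213; accumulation ratio R = 1/(1−f) ≈ 1.11014.
Loading dose to hit Cmax,ss on first dose: D_load = D_maint·R ≈ 2330 × 1.11014 ≈ 2586.63 mg.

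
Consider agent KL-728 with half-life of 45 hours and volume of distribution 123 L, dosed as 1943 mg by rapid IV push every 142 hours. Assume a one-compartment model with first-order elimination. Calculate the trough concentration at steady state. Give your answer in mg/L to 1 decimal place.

2.0 mg/L

k = ln2/t½ = ln2/45 ≈ 0.015403 h⁻¹; fraction remaining f = e^(−kτ) = e^(−0.015403×142) ≈ 0.1122.
Accumulation ratio R = 1/(1 − f) ≈ 1/0.8878 ≈ 1.1264.
Single-dose peak C₀ = D/Vd = 1943/123 ≈ 15.797 mg/L.
Cmax,ss = C₀/(1 − f) ≈ 15.797/0.8878 ≈ 17.793 mg/L.
Steady-state trough Cmin,ss = Cmax,ss·f ≈ 17.793 × 0.1122 ≈ 1.996 mg/L.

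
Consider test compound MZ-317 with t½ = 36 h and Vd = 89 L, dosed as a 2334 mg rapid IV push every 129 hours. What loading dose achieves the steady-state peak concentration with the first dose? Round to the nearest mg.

f = (1/2)^(129/36) ≈ 0.083427; accumulation ratio R = 1/(1−f) ≈ 1.09102.
Loading dose to hit Cmax,ss on first dose: D_load = D_maint·R ≈ 2334 × 1.09102 ≈ 2546.44 mg.

2546 mg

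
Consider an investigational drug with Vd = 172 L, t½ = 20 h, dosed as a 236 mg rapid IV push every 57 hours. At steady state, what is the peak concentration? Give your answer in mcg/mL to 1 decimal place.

k = ln2/t½ = ln2/20 ≈ 0.034657 h⁻¹; fraction remaining f = e^(−kτ) = e^(−0.034657×57) ≈ 0.1387.
At steady state, accumulation factor R = 1/(1 − e^(−kτ)) ≈ 1.1610.
Single-dose peak C₀ = D/Vd = 236/172 ≈ 1.372 mcg/mL.
Cmax,ss = C₀/(1 − f) ≈ 1.372/0.8613 ≈ 1.593 mcg/mL.

1.6 mcg/mL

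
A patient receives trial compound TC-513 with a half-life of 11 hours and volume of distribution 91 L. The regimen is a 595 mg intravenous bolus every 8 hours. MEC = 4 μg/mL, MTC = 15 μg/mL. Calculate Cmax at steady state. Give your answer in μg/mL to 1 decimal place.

16.5 μg/mL

Over one 8-h interval, 8/11 ≈ 0.72727 half-lives elapse, leaving f ≈ 0.6040 of each dose.
Accumulation ratio R = 1/(1 − f) ≈ 1/0.3960 ≈ 2.5253.
Each bolus raises the concentration by D/Vd = 595/91 ≈ 6.538 μg/mL.
Steady-state peak Cmax,ss = C₀·R ≈ 6.538 × 2.5253 ≈ 16.510 μg/mL.
Peak 16.5 μg/mL vs MTC 15 μg/mL: exceeds toxic threshold.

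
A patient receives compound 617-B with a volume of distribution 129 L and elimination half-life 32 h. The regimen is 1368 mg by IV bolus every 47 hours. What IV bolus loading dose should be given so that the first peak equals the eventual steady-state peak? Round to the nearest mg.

f = (1/2)^(47/32) ≈ 0.361295; accumulation ratio R = 1/(1−f) ≈ 1.56567.
Loading dose to hit Cmax,ss on first dose: D_load = D_maint·R ≈ 1368 × 1.56567 ≈ 2141.84 mg.

2142 mg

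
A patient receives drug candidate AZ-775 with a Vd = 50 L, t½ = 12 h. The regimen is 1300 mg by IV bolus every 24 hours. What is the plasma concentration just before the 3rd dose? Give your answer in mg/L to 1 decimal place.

8.1 mg/L

f = (1/2)^(τ/t½) = (1/2)^(24/12) ≈ 0.2500.
C₀ = D/Vd = 1300/50 ≈ 26.000 mg/L.
Before the 3rd dose, 2 doses have been given. Superposition: Cmin = C₀·(f + f²).
≈ 26.000 × (0.2500 + 0.0625) ≈ 26.000 × 0.3125 ≈ 8.125 mg/L.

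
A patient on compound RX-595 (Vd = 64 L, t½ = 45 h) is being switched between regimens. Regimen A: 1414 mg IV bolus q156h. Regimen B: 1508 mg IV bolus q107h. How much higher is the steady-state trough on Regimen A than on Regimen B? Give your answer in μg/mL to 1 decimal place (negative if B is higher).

Regimen A: f = (1/2)^(156/45) ≈ 0.0905; Cmin,ss = (1414/64)·f/(1−f) ≈ 2.198 μg/mL.
Regimen B: f = (1/2)^(107/45) ≈ 0.1924; Cmin,ss = (1508/64)·f/(1−f) ≈ 5.613 μg/mL.
Difference ≈ 2.198 − 5.613 ≈ -3.415 μg/mL.

-3.4 μg/mL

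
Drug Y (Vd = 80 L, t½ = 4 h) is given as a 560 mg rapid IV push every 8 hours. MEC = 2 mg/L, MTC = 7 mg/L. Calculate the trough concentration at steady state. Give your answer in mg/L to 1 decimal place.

τ = 8 h = 2 half-lives, so f = (1/2)^2 = 0.25.
Accumulation ratio R = 1/(1 − f) = 1/0.75 = 4/3.
Single-dose peak C₀ = D/Vd = 560/80 = 7 mg/L.
Steady-state peak Cmax,ss = C₀·R = 7 × 4/3 ≈ 9.333 mg/L.
Steady-state trough Cmin,ss = Cmax,ss·f ≈ 9.333 × 0.25 ≈ 2.333 mg/L.
Trough 2.3 mg/L vs MEC 2 mg/L: adequate.

2.3 mg/L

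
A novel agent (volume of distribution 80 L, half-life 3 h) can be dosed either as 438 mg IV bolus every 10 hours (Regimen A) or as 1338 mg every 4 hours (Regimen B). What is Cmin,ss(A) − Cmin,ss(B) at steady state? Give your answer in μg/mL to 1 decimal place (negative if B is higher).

Regimen A: f = (1/2)^(10/3) ≈ 0.0992; Cmin,ss = (438/80)·f/(1−f) ≈ 0.603 μg/mL.
Regimen B: f = (1/2)^(4/3) ≈ 0.3969; Cmin,ss = (1338/80)·f/(1−f) ≈ 11.007 μg/mL.
Difference ≈ 0.603 − 11.007 ≈ -10.404 μg/mL.

-10.4 μg/mL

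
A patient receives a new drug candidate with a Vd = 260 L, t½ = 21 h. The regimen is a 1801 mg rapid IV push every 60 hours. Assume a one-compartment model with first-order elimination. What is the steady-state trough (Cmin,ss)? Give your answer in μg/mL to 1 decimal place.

1.1 μg/mL

τ/t½ = 60/21 ≈ 2.8571, so fraction remaining f = (1/2)^(60/21) ≈ 0.1380.
Accumulation ratio R = 1/(1 − f) ≈ 1/0.8620 ≈ 1.1601.
Single-dose peak C₀ = D/Vd = 1801/260 ≈ 6.927 μg/mL.
Steady-state peak Cmax,ss = C₀·R ≈ 6.927 × 1.1601 ≈ 8.036 μg/mL.
Steady-state trough Cmin,ss = Cmax,ss·f ≈ 8.036 × 0.1380 ≈ 1.109 μg/mL.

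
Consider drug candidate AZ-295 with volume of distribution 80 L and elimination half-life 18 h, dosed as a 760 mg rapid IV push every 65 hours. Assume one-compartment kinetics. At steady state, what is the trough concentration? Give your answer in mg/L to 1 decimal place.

k = ln2/t½ = ln2/18 ≈ 0.038508 h⁻¹; fraction remaining f = e^(−kτ) = e^(−0.038508×65) ≈ 0.0818.
Single-dose peak C₀ = D/Vd = 760/80 ≈ 9.500 mg/L.
Steady-state trough Cmin,ss = C₀·f/(1−f) ≈ 9.500 × 0.0818/0.9182 ≈ 0.846 mg/L.

0.8 mg/L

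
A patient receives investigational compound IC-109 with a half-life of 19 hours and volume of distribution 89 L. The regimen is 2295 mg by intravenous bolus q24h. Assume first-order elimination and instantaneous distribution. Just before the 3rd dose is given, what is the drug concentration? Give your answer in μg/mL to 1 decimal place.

15.2 μg/mL

f = (1/2)^(τ/t½) = (1/2)^(24/19) ≈ 0.4166.
C₀ = D/Vd = 2295/89 ≈ 25.787 μg/mL.
Before the 3rd dose, 2 doses have been given. Superposition: Cmin = C₀·(f + f²).
≈ 25.787 × (0.4166 + 0.1736) ≈ 25.787 × 0.5902 ≈ 15.219 μg/mL.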